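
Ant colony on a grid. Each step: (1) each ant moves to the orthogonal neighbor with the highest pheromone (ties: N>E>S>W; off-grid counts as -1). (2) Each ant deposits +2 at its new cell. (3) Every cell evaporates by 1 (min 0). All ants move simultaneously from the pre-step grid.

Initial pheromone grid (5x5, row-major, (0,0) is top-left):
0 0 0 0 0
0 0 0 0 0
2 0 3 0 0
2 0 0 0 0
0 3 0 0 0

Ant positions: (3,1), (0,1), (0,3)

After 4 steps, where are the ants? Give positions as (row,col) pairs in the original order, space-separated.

Step 1: ant0:(3,1)->S->(4,1) | ant1:(0,1)->E->(0,2) | ant2:(0,3)->E->(0,4)
  grid max=4 at (4,1)
Step 2: ant0:(4,1)->N->(3,1) | ant1:(0,2)->E->(0,3) | ant2:(0,4)->S->(1,4)
  grid max=3 at (4,1)
Step 3: ant0:(3,1)->S->(4,1) | ant1:(0,3)->E->(0,4) | ant2:(1,4)->N->(0,4)
  grid max=4 at (4,1)
Step 4: ant0:(4,1)->N->(3,1) | ant1:(0,4)->S->(1,4) | ant2:(0,4)->S->(1,4)
  grid max=3 at (1,4)

(3,1) (1,4) (1,4)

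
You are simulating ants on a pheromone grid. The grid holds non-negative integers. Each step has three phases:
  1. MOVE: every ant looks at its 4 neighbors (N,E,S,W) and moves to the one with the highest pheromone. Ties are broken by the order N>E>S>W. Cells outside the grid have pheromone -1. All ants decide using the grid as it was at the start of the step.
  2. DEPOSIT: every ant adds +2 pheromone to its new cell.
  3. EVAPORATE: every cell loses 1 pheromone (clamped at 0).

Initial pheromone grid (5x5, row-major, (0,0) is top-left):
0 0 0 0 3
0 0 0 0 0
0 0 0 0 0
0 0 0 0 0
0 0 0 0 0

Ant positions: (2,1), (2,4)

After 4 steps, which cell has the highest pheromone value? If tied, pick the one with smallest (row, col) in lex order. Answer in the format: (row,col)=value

Answer: (0,4)=3

Derivation:
Step 1: ant0:(2,1)->N->(1,1) | ant1:(2,4)->N->(1,4)
  grid max=2 at (0,4)
Step 2: ant0:(1,1)->N->(0,1) | ant1:(1,4)->N->(0,4)
  grid max=3 at (0,4)
Step 3: ant0:(0,1)->E->(0,2) | ant1:(0,4)->S->(1,4)
  grid max=2 at (0,4)
Step 4: ant0:(0,2)->E->(0,3) | ant1:(1,4)->N->(0,4)
  grid max=3 at (0,4)
Final grid:
  0 0 0 1 3
  0 0 0 0 0
  0 0 0 0 0
  0 0 0 0 0
  0 0 0 0 0
Max pheromone 3 at (0,4)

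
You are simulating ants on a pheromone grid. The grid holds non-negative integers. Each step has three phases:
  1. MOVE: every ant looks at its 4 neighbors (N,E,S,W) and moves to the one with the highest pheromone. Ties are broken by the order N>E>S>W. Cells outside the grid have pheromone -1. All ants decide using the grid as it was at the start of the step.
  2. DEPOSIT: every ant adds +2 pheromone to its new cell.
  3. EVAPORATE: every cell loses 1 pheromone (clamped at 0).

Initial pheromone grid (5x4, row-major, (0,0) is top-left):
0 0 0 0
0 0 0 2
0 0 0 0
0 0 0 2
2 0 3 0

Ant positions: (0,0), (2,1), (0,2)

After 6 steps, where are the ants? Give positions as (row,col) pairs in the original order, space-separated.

Step 1: ant0:(0,0)->E->(0,1) | ant1:(2,1)->N->(1,1) | ant2:(0,2)->E->(0,3)
  grid max=2 at (4,2)
Step 2: ant0:(0,1)->S->(1,1) | ant1:(1,1)->N->(0,1) | ant2:(0,3)->S->(1,3)
  grid max=2 at (0,1)
Step 3: ant0:(1,1)->N->(0,1) | ant1:(0,1)->S->(1,1) | ant2:(1,3)->N->(0,3)
  grid max=3 at (0,1)
Step 4: ant0:(0,1)->S->(1,1) | ant1:(1,1)->N->(0,1) | ant2:(0,3)->S->(1,3)
  grid max=4 at (0,1)
Step 5: ant0:(1,1)->N->(0,1) | ant1:(0,1)->S->(1,1) | ant2:(1,3)->N->(0,3)
  grid max=5 at (0,1)
Step 6: ant0:(0,1)->S->(1,1) | ant1:(1,1)->N->(0,1) | ant2:(0,3)->S->(1,3)
  grid max=6 at (0,1)

(1,1) (0,1) (1,3)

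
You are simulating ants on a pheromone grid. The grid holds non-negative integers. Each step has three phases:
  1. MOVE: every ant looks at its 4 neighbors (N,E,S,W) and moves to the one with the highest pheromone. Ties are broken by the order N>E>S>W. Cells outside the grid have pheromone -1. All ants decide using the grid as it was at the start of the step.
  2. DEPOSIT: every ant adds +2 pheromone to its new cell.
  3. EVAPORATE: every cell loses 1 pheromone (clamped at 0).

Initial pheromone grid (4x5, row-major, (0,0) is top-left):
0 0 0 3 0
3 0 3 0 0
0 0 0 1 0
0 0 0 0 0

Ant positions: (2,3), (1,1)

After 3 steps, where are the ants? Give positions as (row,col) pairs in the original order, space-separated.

Step 1: ant0:(2,3)->N->(1,3) | ant1:(1,1)->E->(1,2)
  grid max=4 at (1,2)
Step 2: ant0:(1,3)->W->(1,2) | ant1:(1,2)->E->(1,3)
  grid max=5 at (1,2)
Step 3: ant0:(1,2)->E->(1,3) | ant1:(1,3)->W->(1,2)
  grid max=6 at (1,2)

(1,3) (1,2)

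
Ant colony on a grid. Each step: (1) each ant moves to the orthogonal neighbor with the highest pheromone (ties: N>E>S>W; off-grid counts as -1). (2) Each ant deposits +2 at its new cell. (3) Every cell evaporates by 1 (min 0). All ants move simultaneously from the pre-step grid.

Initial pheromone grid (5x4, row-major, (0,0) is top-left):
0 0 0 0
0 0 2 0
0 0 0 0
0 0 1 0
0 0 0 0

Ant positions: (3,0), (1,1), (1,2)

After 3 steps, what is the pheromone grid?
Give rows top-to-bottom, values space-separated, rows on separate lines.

After step 1: ants at (2,0),(1,2),(0,2)
  0 0 1 0
  0 0 3 0
  1 0 0 0
  0 0 0 0
  0 0 0 0
After step 2: ants at (1,0),(0,2),(1,2)
  0 0 2 0
  1 0 4 0
  0 0 0 0
  0 0 0 0
  0 0 0 0
After step 3: ants at (0,0),(1,2),(0,2)
  1 0 3 0
  0 0 5 0
  0 0 0 0
  0 0 0 0
  0 0 0 0

1 0 3 0
0 0 5 0
0 0 0 0
0 0 0 0
0 0 0 0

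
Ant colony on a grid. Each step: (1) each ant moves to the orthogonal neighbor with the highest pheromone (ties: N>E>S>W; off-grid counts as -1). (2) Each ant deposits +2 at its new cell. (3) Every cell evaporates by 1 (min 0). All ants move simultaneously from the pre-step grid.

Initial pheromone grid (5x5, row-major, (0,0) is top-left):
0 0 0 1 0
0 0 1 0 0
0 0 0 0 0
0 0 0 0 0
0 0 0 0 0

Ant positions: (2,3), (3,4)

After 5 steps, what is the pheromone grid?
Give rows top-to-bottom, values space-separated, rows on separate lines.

After step 1: ants at (1,3),(2,4)
  0 0 0 0 0
  0 0 0 1 0
  0 0 0 0 1
  0 0 0 0 0
  0 0 0 0 0
After step 2: ants at (0,3),(1,4)
  0 0 0 1 0
  0 0 0 0 1
  0 0 0 0 0
  0 0 0 0 0
  0 0 0 0 0
After step 3: ants at (0,4),(0,4)
  0 0 0 0 3
  0 0 0 0 0
  0 0 0 0 0
  0 0 0 0 0
  0 0 0 0 0
After step 4: ants at (1,4),(1,4)
  0 0 0 0 2
  0 0 0 0 3
  0 0 0 0 0
  0 0 0 0 0
  0 0 0 0 0
After step 5: ants at (0,4),(0,4)
  0 0 0 0 5
  0 0 0 0 2
  0 0 0 0 0
  0 0 0 0 0
  0 0 0 0 0

0 0 0 0 5
0 0 0 0 2
0 0 0 0 0
0 0 0 0 0
0 0 0 0 0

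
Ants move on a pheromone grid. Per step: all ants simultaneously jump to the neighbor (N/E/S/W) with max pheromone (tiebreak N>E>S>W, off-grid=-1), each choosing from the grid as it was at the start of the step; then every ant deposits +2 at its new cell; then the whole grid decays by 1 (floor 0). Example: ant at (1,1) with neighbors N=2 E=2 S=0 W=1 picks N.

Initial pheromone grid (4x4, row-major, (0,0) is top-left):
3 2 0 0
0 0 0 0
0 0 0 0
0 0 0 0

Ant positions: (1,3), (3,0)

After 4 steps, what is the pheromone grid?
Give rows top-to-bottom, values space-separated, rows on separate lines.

After step 1: ants at (0,3),(2,0)
  2 1 0 1
  0 0 0 0
  1 0 0 0
  0 0 0 0
After step 2: ants at (1,3),(1,0)
  1 0 0 0
  1 0 0 1
  0 0 0 0
  0 0 0 0
After step 3: ants at (0,3),(0,0)
  2 0 0 1
  0 0 0 0
  0 0 0 0
  0 0 0 0
After step 4: ants at (1,3),(0,1)
  1 1 0 0
  0 0 0 1
  0 0 0 0
  0 0 0 0

1 1 0 0
0 0 0 1
0 0 0 0
0 0 0 0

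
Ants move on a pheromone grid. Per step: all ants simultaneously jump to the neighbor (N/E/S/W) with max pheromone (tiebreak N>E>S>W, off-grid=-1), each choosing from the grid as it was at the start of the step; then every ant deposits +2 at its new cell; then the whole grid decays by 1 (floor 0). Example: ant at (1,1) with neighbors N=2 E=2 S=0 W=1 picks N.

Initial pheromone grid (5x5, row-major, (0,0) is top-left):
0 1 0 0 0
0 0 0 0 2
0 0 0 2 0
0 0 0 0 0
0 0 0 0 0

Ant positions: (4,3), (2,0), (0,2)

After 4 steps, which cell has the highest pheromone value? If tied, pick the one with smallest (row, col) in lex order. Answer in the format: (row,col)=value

Step 1: ant0:(4,3)->N->(3,3) | ant1:(2,0)->N->(1,0) | ant2:(0,2)->W->(0,1)
  grid max=2 at (0,1)
Step 2: ant0:(3,3)->N->(2,3) | ant1:(1,0)->N->(0,0) | ant2:(0,1)->E->(0,2)
  grid max=2 at (2,3)
Step 3: ant0:(2,3)->N->(1,3) | ant1:(0,0)->E->(0,1) | ant2:(0,2)->W->(0,1)
  grid max=4 at (0,1)
Step 4: ant0:(1,3)->S->(2,3) | ant1:(0,1)->E->(0,2) | ant2:(0,1)->E->(0,2)
  grid max=3 at (0,1)
Final grid:
  0 3 3 0 0
  0 0 0 0 0
  0 0 0 2 0
  0 0 0 0 0
  0 0 0 0 0
Max pheromone 3 at (0,1)

Answer: (0,1)=3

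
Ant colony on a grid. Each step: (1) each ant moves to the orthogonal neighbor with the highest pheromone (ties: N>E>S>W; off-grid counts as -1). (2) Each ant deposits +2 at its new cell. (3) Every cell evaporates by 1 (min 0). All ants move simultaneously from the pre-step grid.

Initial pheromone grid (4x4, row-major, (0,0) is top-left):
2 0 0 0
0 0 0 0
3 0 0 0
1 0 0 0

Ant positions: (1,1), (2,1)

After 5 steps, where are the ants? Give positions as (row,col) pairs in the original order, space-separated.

Step 1: ant0:(1,1)->N->(0,1) | ant1:(2,1)->W->(2,0)
  grid max=4 at (2,0)
Step 2: ant0:(0,1)->W->(0,0) | ant1:(2,0)->N->(1,0)
  grid max=3 at (2,0)
Step 3: ant0:(0,0)->S->(1,0) | ant1:(1,0)->S->(2,0)
  grid max=4 at (2,0)
Step 4: ant0:(1,0)->S->(2,0) | ant1:(2,0)->N->(1,0)
  grid max=5 at (2,0)
Step 5: ant0:(2,0)->N->(1,0) | ant1:(1,0)->S->(2,0)
  grid max=6 at (2,0)

(1,0) (2,0)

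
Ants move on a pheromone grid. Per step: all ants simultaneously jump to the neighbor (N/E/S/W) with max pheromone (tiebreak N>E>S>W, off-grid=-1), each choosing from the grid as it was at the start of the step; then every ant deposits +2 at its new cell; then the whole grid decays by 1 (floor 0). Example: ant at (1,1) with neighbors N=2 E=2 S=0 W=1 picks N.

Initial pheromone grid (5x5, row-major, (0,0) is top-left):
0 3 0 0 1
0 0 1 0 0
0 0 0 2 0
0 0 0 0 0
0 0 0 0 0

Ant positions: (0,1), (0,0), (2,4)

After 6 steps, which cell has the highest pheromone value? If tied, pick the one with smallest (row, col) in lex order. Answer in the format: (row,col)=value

Step 1: ant0:(0,1)->E->(0,2) | ant1:(0,0)->E->(0,1) | ant2:(2,4)->W->(2,3)
  grid max=4 at (0,1)
Step 2: ant0:(0,2)->W->(0,1) | ant1:(0,1)->E->(0,2) | ant2:(2,3)->N->(1,3)
  grid max=5 at (0,1)
Step 3: ant0:(0,1)->E->(0,2) | ant1:(0,2)->W->(0,1) | ant2:(1,3)->S->(2,3)
  grid max=6 at (0,1)
Step 4: ant0:(0,2)->W->(0,1) | ant1:(0,1)->E->(0,2) | ant2:(2,3)->N->(1,3)
  grid max=7 at (0,1)
Step 5: ant0:(0,1)->E->(0,2) | ant1:(0,2)->W->(0,1) | ant2:(1,3)->S->(2,3)
  grid max=8 at (0,1)
Step 6: ant0:(0,2)->W->(0,1) | ant1:(0,1)->E->(0,2) | ant2:(2,3)->N->(1,3)
  grid max=9 at (0,1)
Final grid:
  0 9 6 0 0
  0 0 0 1 0
  0 0 0 2 0
  0 0 0 0 0
  0 0 0 0 0
Max pheromone 9 at (0,1)

Answer: (0,1)=9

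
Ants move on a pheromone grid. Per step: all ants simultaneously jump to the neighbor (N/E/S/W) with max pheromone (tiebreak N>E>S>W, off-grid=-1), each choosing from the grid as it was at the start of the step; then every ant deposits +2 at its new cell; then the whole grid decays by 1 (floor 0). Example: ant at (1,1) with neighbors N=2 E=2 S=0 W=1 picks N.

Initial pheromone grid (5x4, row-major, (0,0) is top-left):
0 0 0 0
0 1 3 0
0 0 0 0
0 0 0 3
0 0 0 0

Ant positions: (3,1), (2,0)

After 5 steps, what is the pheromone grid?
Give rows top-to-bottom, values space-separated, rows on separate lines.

After step 1: ants at (2,1),(1,0)
  0 0 0 0
  1 0 2 0
  0 1 0 0
  0 0 0 2
  0 0 0 0
After step 2: ants at (1,1),(0,0)
  1 0 0 0
  0 1 1 0
  0 0 0 0
  0 0 0 1
  0 0 0 0
After step 3: ants at (1,2),(0,1)
  0 1 0 0
  0 0 2 0
  0 0 0 0
  0 0 0 0
  0 0 0 0
After step 4: ants at (0,2),(0,2)
  0 0 3 0
  0 0 1 0
  0 0 0 0
  0 0 0 0
  0 0 0 0
After step 5: ants at (1,2),(1,2)
  0 0 2 0
  0 0 4 0
  0 0 0 0
  0 0 0 0
  0 0 0 0

0 0 2 0
0 0 4 0
0 0 0 0
0 0 0 0
0 0 0 0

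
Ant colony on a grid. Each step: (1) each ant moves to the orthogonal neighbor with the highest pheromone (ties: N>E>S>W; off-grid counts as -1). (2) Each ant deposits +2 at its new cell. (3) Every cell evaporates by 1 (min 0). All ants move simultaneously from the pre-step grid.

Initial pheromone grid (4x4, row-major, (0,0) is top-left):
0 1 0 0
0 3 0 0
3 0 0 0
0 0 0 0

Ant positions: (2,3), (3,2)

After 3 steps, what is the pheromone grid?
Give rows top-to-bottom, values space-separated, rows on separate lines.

After step 1: ants at (1,3),(2,2)
  0 0 0 0
  0 2 0 1
  2 0 1 0
  0 0 0 0
After step 2: ants at (0,3),(1,2)
  0 0 0 1
  0 1 1 0
  1 0 0 0
  0 0 0 0
After step 3: ants at (1,3),(1,1)
  0 0 0 0
  0 2 0 1
  0 0 0 0
  0 0 0 0

0 0 0 0
0 2 0 1
0 0 0 0
0 0 0 0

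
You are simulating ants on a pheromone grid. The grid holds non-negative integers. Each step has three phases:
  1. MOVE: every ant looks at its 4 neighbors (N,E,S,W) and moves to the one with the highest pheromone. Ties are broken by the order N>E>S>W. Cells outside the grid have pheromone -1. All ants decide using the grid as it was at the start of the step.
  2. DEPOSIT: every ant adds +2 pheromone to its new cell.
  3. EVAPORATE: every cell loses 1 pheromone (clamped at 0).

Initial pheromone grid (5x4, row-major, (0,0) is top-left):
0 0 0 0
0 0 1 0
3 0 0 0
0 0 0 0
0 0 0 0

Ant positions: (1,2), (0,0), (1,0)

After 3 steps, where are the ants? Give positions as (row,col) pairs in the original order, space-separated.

Step 1: ant0:(1,2)->N->(0,2) | ant1:(0,0)->E->(0,1) | ant2:(1,0)->S->(2,0)
  grid max=4 at (2,0)
Step 2: ant0:(0,2)->W->(0,1) | ant1:(0,1)->E->(0,2) | ant2:(2,0)->N->(1,0)
  grid max=3 at (2,0)
Step 3: ant0:(0,1)->E->(0,2) | ant1:(0,2)->W->(0,1) | ant2:(1,0)->S->(2,0)
  grid max=4 at (2,0)

(0,2) (0,1) (2,0)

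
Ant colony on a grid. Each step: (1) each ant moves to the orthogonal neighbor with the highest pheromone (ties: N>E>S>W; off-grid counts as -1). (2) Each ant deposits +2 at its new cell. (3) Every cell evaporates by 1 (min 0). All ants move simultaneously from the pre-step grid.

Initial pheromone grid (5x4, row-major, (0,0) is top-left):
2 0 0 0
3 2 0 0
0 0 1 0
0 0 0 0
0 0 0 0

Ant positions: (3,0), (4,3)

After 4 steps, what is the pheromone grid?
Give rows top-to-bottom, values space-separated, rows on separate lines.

After step 1: ants at (2,0),(3,3)
  1 0 0 0
  2 1 0 0
  1 0 0 0
  0 0 0 1
  0 0 0 0
After step 2: ants at (1,0),(2,3)
  0 0 0 0
  3 0 0 0
  0 0 0 1
  0 0 0 0
  0 0 0 0
After step 3: ants at (0,0),(1,3)
  1 0 0 0
  2 0 0 1
  0 0 0 0
  0 0 0 0
  0 0 0 0
After step 4: ants at (1,0),(0,3)
  0 0 0 1
  3 0 0 0
  0 0 0 0
  0 0 0 0
  0 0 0 0

0 0 0 1
3 0 0 0
0 0 0 0
0 0 0 0
0 0 0 0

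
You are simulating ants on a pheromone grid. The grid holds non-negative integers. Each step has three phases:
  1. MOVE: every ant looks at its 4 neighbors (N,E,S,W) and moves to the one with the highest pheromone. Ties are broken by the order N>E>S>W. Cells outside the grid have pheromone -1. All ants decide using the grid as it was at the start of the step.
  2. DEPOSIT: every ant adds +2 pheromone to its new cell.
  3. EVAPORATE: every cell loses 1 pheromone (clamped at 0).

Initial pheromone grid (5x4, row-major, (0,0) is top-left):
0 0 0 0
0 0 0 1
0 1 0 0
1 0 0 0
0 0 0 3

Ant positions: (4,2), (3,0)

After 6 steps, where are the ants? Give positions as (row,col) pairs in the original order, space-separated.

Step 1: ant0:(4,2)->E->(4,3) | ant1:(3,0)->N->(2,0)
  grid max=4 at (4,3)
Step 2: ant0:(4,3)->N->(3,3) | ant1:(2,0)->N->(1,0)
  grid max=3 at (4,3)
Step 3: ant0:(3,3)->S->(4,3) | ant1:(1,0)->N->(0,0)
  grid max=4 at (4,3)
Step 4: ant0:(4,3)->N->(3,3) | ant1:(0,0)->E->(0,1)
  grid max=3 at (4,3)
Step 5: ant0:(3,3)->S->(4,3) | ant1:(0,1)->E->(0,2)
  grid max=4 at (4,3)
Step 6: ant0:(4,3)->N->(3,3) | ant1:(0,2)->E->(0,3)
  grid max=3 at (4,3)

(3,3) (0,3)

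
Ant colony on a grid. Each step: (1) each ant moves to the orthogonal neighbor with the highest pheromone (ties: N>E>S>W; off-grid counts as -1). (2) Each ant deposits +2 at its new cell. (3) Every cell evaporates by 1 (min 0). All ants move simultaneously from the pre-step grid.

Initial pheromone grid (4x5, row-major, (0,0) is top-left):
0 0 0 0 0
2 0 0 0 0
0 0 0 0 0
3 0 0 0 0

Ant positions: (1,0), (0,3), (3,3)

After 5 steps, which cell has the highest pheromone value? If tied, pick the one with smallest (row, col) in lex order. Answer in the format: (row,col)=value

Answer: (1,3)=4

Derivation:
Step 1: ant0:(1,0)->N->(0,0) | ant1:(0,3)->E->(0,4) | ant2:(3,3)->N->(2,3)
  grid max=2 at (3,0)
Step 2: ant0:(0,0)->S->(1,0) | ant1:(0,4)->S->(1,4) | ant2:(2,3)->N->(1,3)
  grid max=2 at (1,0)
Step 3: ant0:(1,0)->N->(0,0) | ant1:(1,4)->W->(1,3) | ant2:(1,3)->E->(1,4)
  grid max=2 at (1,3)
Step 4: ant0:(0,0)->S->(1,0) | ant1:(1,3)->E->(1,4) | ant2:(1,4)->W->(1,3)
  grid max=3 at (1,3)
Step 5: ant0:(1,0)->N->(0,0) | ant1:(1,4)->W->(1,3) | ant2:(1,3)->E->(1,4)
  grid max=4 at (1,3)
Final grid:
  1 0 0 0 0
  1 0 0 4 4
  0 0 0 0 0
  0 0 0 0 0
Max pheromone 4 at (1,3)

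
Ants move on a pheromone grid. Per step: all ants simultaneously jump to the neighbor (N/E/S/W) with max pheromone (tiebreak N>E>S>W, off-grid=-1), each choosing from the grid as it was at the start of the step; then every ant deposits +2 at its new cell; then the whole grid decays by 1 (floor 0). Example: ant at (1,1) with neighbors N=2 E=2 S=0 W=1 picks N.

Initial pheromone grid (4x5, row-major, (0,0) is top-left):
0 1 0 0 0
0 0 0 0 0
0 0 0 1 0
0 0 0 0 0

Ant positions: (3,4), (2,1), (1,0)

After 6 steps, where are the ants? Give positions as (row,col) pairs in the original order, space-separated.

Step 1: ant0:(3,4)->N->(2,4) | ant1:(2,1)->N->(1,1) | ant2:(1,0)->N->(0,0)
  grid max=1 at (0,0)
Step 2: ant0:(2,4)->N->(1,4) | ant1:(1,1)->N->(0,1) | ant2:(0,0)->E->(0,1)
  grid max=3 at (0,1)
Step 3: ant0:(1,4)->N->(0,4) | ant1:(0,1)->E->(0,2) | ant2:(0,1)->E->(0,2)
  grid max=3 at (0,2)
Step 4: ant0:(0,4)->S->(1,4) | ant1:(0,2)->W->(0,1) | ant2:(0,2)->W->(0,1)
  grid max=5 at (0,1)
Step 5: ant0:(1,4)->N->(0,4) | ant1:(0,1)->E->(0,2) | ant2:(0,1)->E->(0,2)
  grid max=5 at (0,2)
Step 6: ant0:(0,4)->S->(1,4) | ant1:(0,2)->W->(0,1) | ant2:(0,2)->W->(0,1)
  grid max=7 at (0,1)

(1,4) (0,1) (0,1)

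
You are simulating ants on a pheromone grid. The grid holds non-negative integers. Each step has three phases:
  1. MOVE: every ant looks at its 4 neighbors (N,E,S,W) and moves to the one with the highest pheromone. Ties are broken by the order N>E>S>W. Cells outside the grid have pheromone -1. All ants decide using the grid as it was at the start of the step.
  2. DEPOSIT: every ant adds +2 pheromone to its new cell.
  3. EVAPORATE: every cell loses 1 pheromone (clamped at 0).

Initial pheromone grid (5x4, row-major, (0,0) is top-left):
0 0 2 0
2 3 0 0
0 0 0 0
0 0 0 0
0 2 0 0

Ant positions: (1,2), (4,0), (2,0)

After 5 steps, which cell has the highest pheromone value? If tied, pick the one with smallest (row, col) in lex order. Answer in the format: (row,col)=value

Step 1: ant0:(1,2)->W->(1,1) | ant1:(4,0)->E->(4,1) | ant2:(2,0)->N->(1,0)
  grid max=4 at (1,1)
Step 2: ant0:(1,1)->W->(1,0) | ant1:(4,1)->N->(3,1) | ant2:(1,0)->E->(1,1)
  grid max=5 at (1,1)
Step 3: ant0:(1,0)->E->(1,1) | ant1:(3,1)->S->(4,1) | ant2:(1,1)->W->(1,0)
  grid max=6 at (1,1)
Step 4: ant0:(1,1)->W->(1,0) | ant1:(4,1)->N->(3,1) | ant2:(1,0)->E->(1,1)
  grid max=7 at (1,1)
Step 5: ant0:(1,0)->E->(1,1) | ant1:(3,1)->S->(4,1) | ant2:(1,1)->W->(1,0)
  grid max=8 at (1,1)
Final grid:
  0 0 0 0
  7 8 0 0
  0 0 0 0
  0 0 0 0
  0 3 0 0
Max pheromone 8 at (1,1)

Answer: (1,1)=8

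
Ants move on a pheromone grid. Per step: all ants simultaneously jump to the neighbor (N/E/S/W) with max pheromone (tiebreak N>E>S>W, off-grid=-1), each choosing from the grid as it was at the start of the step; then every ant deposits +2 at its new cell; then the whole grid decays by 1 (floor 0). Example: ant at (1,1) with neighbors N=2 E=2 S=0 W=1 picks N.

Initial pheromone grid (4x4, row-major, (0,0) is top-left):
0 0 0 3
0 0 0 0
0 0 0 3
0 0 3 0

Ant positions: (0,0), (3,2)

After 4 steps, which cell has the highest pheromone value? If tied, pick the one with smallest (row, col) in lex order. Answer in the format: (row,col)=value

Step 1: ant0:(0,0)->E->(0,1) | ant1:(3,2)->N->(2,2)
  grid max=2 at (0,3)
Step 2: ant0:(0,1)->E->(0,2) | ant1:(2,2)->E->(2,3)
  grid max=3 at (2,3)
Step 3: ant0:(0,2)->E->(0,3) | ant1:(2,3)->N->(1,3)
  grid max=2 at (0,3)
Step 4: ant0:(0,3)->S->(1,3) | ant1:(1,3)->N->(0,3)
  grid max=3 at (0,3)
Final grid:
  0 0 0 3
  0 0 0 2
  0 0 0 1
  0 0 0 0
Max pheromone 3 at (0,3)

Answer: (0,3)=3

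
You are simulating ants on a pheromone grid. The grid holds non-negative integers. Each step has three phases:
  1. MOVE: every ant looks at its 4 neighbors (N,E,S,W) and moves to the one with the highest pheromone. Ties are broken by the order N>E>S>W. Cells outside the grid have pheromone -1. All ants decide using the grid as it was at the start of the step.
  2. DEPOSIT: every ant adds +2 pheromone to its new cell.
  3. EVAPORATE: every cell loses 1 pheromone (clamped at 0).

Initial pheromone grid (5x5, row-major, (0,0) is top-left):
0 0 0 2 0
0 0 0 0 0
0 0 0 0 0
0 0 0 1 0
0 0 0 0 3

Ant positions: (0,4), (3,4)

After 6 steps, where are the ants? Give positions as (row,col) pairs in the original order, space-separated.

Step 1: ant0:(0,4)->W->(0,3) | ant1:(3,4)->S->(4,4)
  grid max=4 at (4,4)
Step 2: ant0:(0,3)->E->(0,4) | ant1:(4,4)->N->(3,4)
  grid max=3 at (4,4)
Step 3: ant0:(0,4)->W->(0,3) | ant1:(3,4)->S->(4,4)
  grid max=4 at (4,4)
Step 4: ant0:(0,3)->E->(0,4) | ant1:(4,4)->N->(3,4)
  grid max=3 at (4,4)
Step 5: ant0:(0,4)->W->(0,3) | ant1:(3,4)->S->(4,4)
  grid max=4 at (4,4)
Step 6: ant0:(0,3)->E->(0,4) | ant1:(4,4)->N->(3,4)
  grid max=3 at (4,4)

(0,4) (3,4)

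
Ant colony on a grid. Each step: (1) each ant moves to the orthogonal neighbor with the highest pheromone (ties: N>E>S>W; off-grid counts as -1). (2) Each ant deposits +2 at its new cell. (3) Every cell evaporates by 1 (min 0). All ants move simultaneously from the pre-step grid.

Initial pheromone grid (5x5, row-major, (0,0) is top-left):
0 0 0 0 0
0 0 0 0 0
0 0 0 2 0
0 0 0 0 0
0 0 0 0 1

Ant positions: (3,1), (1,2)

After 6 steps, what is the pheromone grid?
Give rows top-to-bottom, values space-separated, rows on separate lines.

After step 1: ants at (2,1),(0,2)
  0 0 1 0 0
  0 0 0 0 0
  0 1 0 1 0
  0 0 0 0 0
  0 0 0 0 0
After step 2: ants at (1,1),(0,3)
  0 0 0 1 0
  0 1 0 0 0
  0 0 0 0 0
  0 0 0 0 0
  0 0 0 0 0
After step 3: ants at (0,1),(0,4)
  0 1 0 0 1
  0 0 0 0 0
  0 0 0 0 0
  0 0 0 0 0
  0 0 0 0 0
After step 4: ants at (0,2),(1,4)
  0 0 1 0 0
  0 0 0 0 1
  0 0 0 0 0
  0 0 0 0 0
  0 0 0 0 0
After step 5: ants at (0,3),(0,4)
  0 0 0 1 1
  0 0 0 0 0
  0 0 0 0 0
  0 0 0 0 0
  0 0 0 0 0
After step 6: ants at (0,4),(0,3)
  0 0 0 2 2
  0 0 0 0 0
  0 0 0 0 0
  0 0 0 0 0
  0 0 0 0 0

0 0 0 2 2
0 0 0 0 0
0 0 0 0 0
0 0 0 0 0
0 0 0 0 0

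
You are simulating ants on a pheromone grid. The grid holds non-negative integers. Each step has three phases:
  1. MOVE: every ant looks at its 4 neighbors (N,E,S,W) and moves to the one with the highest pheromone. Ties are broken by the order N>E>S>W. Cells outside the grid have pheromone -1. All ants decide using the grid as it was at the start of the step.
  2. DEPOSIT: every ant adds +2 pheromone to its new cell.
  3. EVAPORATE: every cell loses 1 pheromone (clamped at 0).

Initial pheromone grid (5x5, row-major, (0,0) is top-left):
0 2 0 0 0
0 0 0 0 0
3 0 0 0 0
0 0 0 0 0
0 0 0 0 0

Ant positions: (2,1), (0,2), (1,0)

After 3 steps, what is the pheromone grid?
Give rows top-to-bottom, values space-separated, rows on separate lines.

After step 1: ants at (2,0),(0,1),(2,0)
  0 3 0 0 0
  0 0 0 0 0
  6 0 0 0 0
  0 0 0 0 0
  0 0 0 0 0
After step 2: ants at (1,0),(0,2),(1,0)
  0 2 1 0 0
  3 0 0 0 0
  5 0 0 0 0
  0 0 0 0 0
  0 0 0 0 0
After step 3: ants at (2,0),(0,1),(2,0)
  0 3 0 0 0
  2 0 0 0 0
  8 0 0 0 0
  0 0 0 0 0
  0 0 0 0 0

0 3 0 0 0
2 0 0 0 0
8 0 0 0 0
0 0 0 0 0
0 0 0 0 0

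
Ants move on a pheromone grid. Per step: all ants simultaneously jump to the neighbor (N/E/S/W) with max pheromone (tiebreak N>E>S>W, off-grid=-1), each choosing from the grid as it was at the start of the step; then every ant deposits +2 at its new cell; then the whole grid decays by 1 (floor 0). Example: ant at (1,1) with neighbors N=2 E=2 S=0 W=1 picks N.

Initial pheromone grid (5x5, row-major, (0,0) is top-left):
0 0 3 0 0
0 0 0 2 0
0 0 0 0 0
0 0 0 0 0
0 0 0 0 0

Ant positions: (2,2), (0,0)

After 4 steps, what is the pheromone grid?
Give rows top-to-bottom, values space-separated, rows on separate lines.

After step 1: ants at (1,2),(0,1)
  0 1 2 0 0
  0 0 1 1 0
  0 0 0 0 0
  0 0 0 0 0
  0 0 0 0 0
After step 2: ants at (0,2),(0,2)
  0 0 5 0 0
  0 0 0 0 0
  0 0 0 0 0
  0 0 0 0 0
  0 0 0 0 0
After step 3: ants at (0,3),(0,3)
  0 0 4 3 0
  0 0 0 0 0
  0 0 0 0 0
  0 0 0 0 0
  0 0 0 0 0
After step 4: ants at (0,2),(0,2)
  0 0 7 2 0
  0 0 0 0 0
  0 0 0 0 0
  0 0 0 0 0
  0 0 0 0 0

0 0 7 2 0
0 0 0 0 0
0 0 0 0 0
0 0 0 0 0
0 0 0 0 0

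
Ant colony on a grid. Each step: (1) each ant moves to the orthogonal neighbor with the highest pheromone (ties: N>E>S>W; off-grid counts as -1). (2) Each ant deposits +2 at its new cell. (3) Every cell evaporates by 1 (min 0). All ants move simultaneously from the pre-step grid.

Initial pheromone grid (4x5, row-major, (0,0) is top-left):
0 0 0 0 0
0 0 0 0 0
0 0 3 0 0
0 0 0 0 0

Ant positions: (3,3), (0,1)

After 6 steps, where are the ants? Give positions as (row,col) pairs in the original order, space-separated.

Step 1: ant0:(3,3)->N->(2,3) | ant1:(0,1)->E->(0,2)
  grid max=2 at (2,2)
Step 2: ant0:(2,3)->W->(2,2) | ant1:(0,2)->E->(0,3)
  grid max=3 at (2,2)
Step 3: ant0:(2,2)->N->(1,2) | ant1:(0,3)->E->(0,4)
  grid max=2 at (2,2)
Step 4: ant0:(1,2)->S->(2,2) | ant1:(0,4)->S->(1,4)
  grid max=3 at (2,2)
Step 5: ant0:(2,2)->N->(1,2) | ant1:(1,4)->N->(0,4)
  grid max=2 at (2,2)
Step 6: ant0:(1,2)->S->(2,2) | ant1:(0,4)->S->(1,4)
  grid max=3 at (2,2)

(2,2) (1,4)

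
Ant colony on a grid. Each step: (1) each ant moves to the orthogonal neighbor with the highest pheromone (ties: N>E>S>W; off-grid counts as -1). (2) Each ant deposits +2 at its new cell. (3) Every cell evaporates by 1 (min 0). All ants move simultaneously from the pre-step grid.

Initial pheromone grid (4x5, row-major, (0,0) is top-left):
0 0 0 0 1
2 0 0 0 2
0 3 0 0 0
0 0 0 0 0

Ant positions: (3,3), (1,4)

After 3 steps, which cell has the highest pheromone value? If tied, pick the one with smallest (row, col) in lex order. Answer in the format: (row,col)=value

Answer: (1,4)=3

Derivation:
Step 1: ant0:(3,3)->N->(2,3) | ant1:(1,4)->N->(0,4)
  grid max=2 at (0,4)
Step 2: ant0:(2,3)->N->(1,3) | ant1:(0,4)->S->(1,4)
  grid max=2 at (1,4)
Step 3: ant0:(1,3)->E->(1,4) | ant1:(1,4)->N->(0,4)
  grid max=3 at (1,4)
Final grid:
  0 0 0 0 2
  0 0 0 0 3
  0 0 0 0 0
  0 0 0 0 0
Max pheromone 3 at (1,4)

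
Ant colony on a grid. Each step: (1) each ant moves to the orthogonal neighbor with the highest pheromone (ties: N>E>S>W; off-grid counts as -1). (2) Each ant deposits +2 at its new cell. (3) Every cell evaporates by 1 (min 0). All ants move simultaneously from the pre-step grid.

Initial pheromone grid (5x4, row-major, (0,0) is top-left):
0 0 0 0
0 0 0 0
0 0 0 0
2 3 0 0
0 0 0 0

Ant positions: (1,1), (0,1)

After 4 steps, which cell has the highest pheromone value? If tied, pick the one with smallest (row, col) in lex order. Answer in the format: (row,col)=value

Step 1: ant0:(1,1)->N->(0,1) | ant1:(0,1)->E->(0,2)
  grid max=2 at (3,1)
Step 2: ant0:(0,1)->E->(0,2) | ant1:(0,2)->W->(0,1)
  grid max=2 at (0,1)
Step 3: ant0:(0,2)->W->(0,1) | ant1:(0,1)->E->(0,2)
  grid max=3 at (0,1)
Step 4: ant0:(0,1)->E->(0,2) | ant1:(0,2)->W->(0,1)
  grid max=4 at (0,1)
Final grid:
  0 4 4 0
  0 0 0 0
  0 0 0 0
  0 0 0 0
  0 0 0 0
Max pheromone 4 at (0,1)

Answer: (0,1)=4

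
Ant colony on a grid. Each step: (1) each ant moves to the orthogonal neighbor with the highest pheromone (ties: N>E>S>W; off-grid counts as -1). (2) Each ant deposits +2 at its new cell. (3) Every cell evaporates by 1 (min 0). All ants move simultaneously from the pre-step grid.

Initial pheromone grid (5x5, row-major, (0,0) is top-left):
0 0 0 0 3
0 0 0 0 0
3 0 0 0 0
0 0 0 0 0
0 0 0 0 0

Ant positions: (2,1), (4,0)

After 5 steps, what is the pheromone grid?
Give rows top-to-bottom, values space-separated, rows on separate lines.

After step 1: ants at (2,0),(3,0)
  0 0 0 0 2
  0 0 0 0 0
  4 0 0 0 0
  1 0 0 0 0
  0 0 0 0 0
After step 2: ants at (3,0),(2,0)
  0 0 0 0 1
  0 0 0 0 0
  5 0 0 0 0
  2 0 0 0 0
  0 0 0 0 0
After step 3: ants at (2,0),(3,0)
  0 0 0 0 0
  0 0 0 0 0
  6 0 0 0 0
  3 0 0 0 0
  0 0 0 0 0
After step 4: ants at (3,0),(2,0)
  0 0 0 0 0
  0 0 0 0 0
  7 0 0 0 0
  4 0 0 0 0
  0 0 0 0 0
After step 5: ants at (2,0),(3,0)
  0 0 0 0 0
  0 0 0 0 0
  8 0 0 0 0
  5 0 0 0 0
  0 0 0 0 0

0 0 0 0 0
0 0 0 0 0
8 0 0 0 0
5 0 0 0 0
0 0 0 0 0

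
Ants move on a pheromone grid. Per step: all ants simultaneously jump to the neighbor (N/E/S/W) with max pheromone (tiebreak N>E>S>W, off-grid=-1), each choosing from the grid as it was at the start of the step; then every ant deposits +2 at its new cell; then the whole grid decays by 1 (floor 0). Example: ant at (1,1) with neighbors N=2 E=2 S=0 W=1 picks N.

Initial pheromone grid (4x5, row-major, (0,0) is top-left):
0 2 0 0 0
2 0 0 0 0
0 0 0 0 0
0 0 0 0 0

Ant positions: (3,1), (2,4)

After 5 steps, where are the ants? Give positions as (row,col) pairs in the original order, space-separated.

Step 1: ant0:(3,1)->N->(2,1) | ant1:(2,4)->N->(1,4)
  grid max=1 at (0,1)
Step 2: ant0:(2,1)->N->(1,1) | ant1:(1,4)->N->(0,4)
  grid max=1 at (0,4)
Step 3: ant0:(1,1)->N->(0,1) | ant1:(0,4)->S->(1,4)
  grid max=1 at (0,1)
Step 4: ant0:(0,1)->E->(0,2) | ant1:(1,4)->N->(0,4)
  grid max=1 at (0,2)
Step 5: ant0:(0,2)->E->(0,3) | ant1:(0,4)->S->(1,4)
  grid max=1 at (0,3)

(0,3) (1,4)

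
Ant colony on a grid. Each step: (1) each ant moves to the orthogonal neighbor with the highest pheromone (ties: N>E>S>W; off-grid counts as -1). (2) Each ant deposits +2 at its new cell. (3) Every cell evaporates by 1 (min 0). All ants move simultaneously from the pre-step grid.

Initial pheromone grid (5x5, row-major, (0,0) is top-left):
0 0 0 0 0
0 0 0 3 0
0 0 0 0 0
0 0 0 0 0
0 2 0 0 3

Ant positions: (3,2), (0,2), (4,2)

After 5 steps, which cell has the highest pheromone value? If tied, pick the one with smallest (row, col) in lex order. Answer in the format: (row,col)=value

Answer: (1,3)=6

Derivation:
Step 1: ant0:(3,2)->N->(2,2) | ant1:(0,2)->E->(0,3) | ant2:(4,2)->W->(4,1)
  grid max=3 at (4,1)
Step 2: ant0:(2,2)->N->(1,2) | ant1:(0,3)->S->(1,3) | ant2:(4,1)->N->(3,1)
  grid max=3 at (1,3)
Step 3: ant0:(1,2)->E->(1,3) | ant1:(1,3)->W->(1,2) | ant2:(3,1)->S->(4,1)
  grid max=4 at (1,3)
Step 4: ant0:(1,3)->W->(1,2) | ant1:(1,2)->E->(1,3) | ant2:(4,1)->N->(3,1)
  grid max=5 at (1,3)
Step 5: ant0:(1,2)->E->(1,3) | ant1:(1,3)->W->(1,2) | ant2:(3,1)->S->(4,1)
  grid max=6 at (1,3)
Final grid:
  0 0 0 0 0
  0 0 4 6 0
  0 0 0 0 0
  0 0 0 0 0
  0 3 0 0 0
Max pheromone 6 at (1,3)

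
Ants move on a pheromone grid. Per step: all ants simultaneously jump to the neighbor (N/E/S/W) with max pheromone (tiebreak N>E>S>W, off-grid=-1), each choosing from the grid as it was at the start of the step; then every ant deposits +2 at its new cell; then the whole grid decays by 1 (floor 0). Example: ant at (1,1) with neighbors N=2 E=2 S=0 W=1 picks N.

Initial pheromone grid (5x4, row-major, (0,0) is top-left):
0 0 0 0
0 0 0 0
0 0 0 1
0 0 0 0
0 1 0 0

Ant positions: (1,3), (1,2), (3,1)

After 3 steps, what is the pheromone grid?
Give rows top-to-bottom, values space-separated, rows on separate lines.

After step 1: ants at (2,3),(0,2),(4,1)
  0 0 1 0
  0 0 0 0
  0 0 0 2
  0 0 0 0
  0 2 0 0
After step 2: ants at (1,3),(0,3),(3,1)
  0 0 0 1
  0 0 0 1
  0 0 0 1
  0 1 0 0
  0 1 0 0
After step 3: ants at (0,3),(1,3),(4,1)
  0 0 0 2
  0 0 0 2
  0 0 0 0
  0 0 0 0
  0 2 0 0

0 0 0 2
0 0 0 2
0 0 0 0
0 0 0 0
0 2 0 0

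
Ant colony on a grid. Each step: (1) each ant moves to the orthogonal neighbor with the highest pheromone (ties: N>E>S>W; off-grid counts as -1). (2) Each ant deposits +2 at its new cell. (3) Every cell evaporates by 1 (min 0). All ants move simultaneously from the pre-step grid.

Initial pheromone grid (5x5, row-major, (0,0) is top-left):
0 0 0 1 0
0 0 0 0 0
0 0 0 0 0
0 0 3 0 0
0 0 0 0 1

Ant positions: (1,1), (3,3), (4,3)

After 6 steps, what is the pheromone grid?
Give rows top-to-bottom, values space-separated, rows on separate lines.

After step 1: ants at (0,1),(3,2),(4,4)
  0 1 0 0 0
  0 0 0 0 0
  0 0 0 0 0
  0 0 4 0 0
  0 0 0 0 2
After step 2: ants at (0,2),(2,2),(3,4)
  0 0 1 0 0
  0 0 0 0 0
  0 0 1 0 0
  0 0 3 0 1
  0 0 0 0 1
After step 3: ants at (0,3),(3,2),(4,4)
  0 0 0 1 0
  0 0 0 0 0
  0 0 0 0 0
  0 0 4 0 0
  0 0 0 0 2
After step 4: ants at (0,4),(2,2),(3,4)
  0 0 0 0 1
  0 0 0 0 0
  0 0 1 0 0
  0 0 3 0 1
  0 0 0 0 1
After step 5: ants at (1,4),(3,2),(4,4)
  0 0 0 0 0
  0 0 0 0 1
  0 0 0 0 0
  0 0 4 0 0
  0 0 0 0 2
After step 6: ants at (0,4),(2,2),(3,4)
  0 0 0 0 1
  0 0 0 0 0
  0 0 1 0 0
  0 0 3 0 1
  0 0 0 0 1

0 0 0 0 1
0 0 0 0 0
0 0 1 0 0
0 0 3 0 1
0 0 0 0 1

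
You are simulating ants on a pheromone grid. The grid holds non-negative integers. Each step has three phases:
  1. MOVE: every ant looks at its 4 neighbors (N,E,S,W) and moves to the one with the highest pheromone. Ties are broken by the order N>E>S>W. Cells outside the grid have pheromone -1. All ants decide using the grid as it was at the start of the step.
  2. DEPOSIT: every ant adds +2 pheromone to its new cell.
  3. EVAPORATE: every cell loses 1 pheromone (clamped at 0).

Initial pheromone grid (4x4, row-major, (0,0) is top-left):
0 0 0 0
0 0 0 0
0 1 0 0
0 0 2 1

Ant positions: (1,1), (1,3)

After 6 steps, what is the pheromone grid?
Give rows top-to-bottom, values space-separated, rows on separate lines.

After step 1: ants at (2,1),(0,3)
  0 0 0 1
  0 0 0 0
  0 2 0 0
  0 0 1 0
After step 2: ants at (1,1),(1,3)
  0 0 0 0
  0 1 0 1
  0 1 0 0
  0 0 0 0
After step 3: ants at (2,1),(0,3)
  0 0 0 1
  0 0 0 0
  0 2 0 0
  0 0 0 0
After step 4: ants at (1,1),(1,3)
  0 0 0 0
  0 1 0 1
  0 1 0 0
  0 0 0 0
After step 5: ants at (2,1),(0,3)
  0 0 0 1
  0 0 0 0
  0 2 0 0
  0 0 0 0
After step 6: ants at (1,1),(1,3)
  0 0 0 0
  0 1 0 1
  0 1 0 0
  0 0 0 0

0 0 0 0
0 1 0 1
0 1 0 0
0 0 0 0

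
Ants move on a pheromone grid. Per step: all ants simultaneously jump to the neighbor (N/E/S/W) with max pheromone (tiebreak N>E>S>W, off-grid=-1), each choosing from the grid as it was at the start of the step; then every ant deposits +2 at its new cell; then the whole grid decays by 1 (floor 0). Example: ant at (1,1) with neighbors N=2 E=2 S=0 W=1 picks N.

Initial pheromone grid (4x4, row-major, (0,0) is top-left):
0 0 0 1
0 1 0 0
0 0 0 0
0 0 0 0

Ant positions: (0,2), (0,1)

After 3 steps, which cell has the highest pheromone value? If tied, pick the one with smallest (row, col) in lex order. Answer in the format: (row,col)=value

Answer: (0,3)=2

Derivation:
Step 1: ant0:(0,2)->E->(0,3) | ant1:(0,1)->S->(1,1)
  grid max=2 at (0,3)
Step 2: ant0:(0,3)->S->(1,3) | ant1:(1,1)->N->(0,1)
  grid max=1 at (0,1)
Step 3: ant0:(1,3)->N->(0,3) | ant1:(0,1)->S->(1,1)
  grid max=2 at (0,3)
Final grid:
  0 0 0 2
  0 2 0 0
  0 0 0 0
  0 0 0 0
Max pheromone 2 at (0,3)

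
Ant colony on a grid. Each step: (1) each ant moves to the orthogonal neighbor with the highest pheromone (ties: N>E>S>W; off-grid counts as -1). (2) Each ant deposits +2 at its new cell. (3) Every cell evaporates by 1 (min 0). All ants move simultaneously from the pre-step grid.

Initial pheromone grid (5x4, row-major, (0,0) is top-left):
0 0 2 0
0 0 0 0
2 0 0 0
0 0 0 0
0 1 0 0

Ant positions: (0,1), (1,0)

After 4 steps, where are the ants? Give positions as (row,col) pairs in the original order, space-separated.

Step 1: ant0:(0,1)->E->(0,2) | ant1:(1,0)->S->(2,0)
  grid max=3 at (0,2)
Step 2: ant0:(0,2)->E->(0,3) | ant1:(2,0)->N->(1,0)
  grid max=2 at (0,2)
Step 3: ant0:(0,3)->W->(0,2) | ant1:(1,0)->S->(2,0)
  grid max=3 at (0,2)
Step 4: ant0:(0,2)->E->(0,3) | ant1:(2,0)->N->(1,0)
  grid max=2 at (0,2)

(0,3) (1,0)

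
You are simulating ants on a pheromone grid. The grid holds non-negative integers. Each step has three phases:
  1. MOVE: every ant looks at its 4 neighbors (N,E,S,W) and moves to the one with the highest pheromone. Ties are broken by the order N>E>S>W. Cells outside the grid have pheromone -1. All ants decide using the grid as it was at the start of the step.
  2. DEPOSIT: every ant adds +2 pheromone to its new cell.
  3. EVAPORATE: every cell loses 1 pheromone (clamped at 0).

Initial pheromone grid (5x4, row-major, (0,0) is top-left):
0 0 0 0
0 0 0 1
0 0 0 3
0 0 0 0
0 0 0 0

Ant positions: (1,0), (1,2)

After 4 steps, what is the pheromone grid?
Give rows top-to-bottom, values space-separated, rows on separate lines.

After step 1: ants at (0,0),(1,3)
  1 0 0 0
  0 0 0 2
  0 0 0 2
  0 0 0 0
  0 0 0 0
After step 2: ants at (0,1),(2,3)
  0 1 0 0
  0 0 0 1
  0 0 0 3
  0 0 0 0
  0 0 0 0
After step 3: ants at (0,2),(1,3)
  0 0 1 0
  0 0 0 2
  0 0 0 2
  0 0 0 0
  0 0 0 0
After step 4: ants at (0,3),(2,3)
  0 0 0 1
  0 0 0 1
  0 0 0 3
  0 0 0 0
  0 0 0 0

0 0 0 1
0 0 0 1
0 0 0 3
0 0 0 0
0 0 0 0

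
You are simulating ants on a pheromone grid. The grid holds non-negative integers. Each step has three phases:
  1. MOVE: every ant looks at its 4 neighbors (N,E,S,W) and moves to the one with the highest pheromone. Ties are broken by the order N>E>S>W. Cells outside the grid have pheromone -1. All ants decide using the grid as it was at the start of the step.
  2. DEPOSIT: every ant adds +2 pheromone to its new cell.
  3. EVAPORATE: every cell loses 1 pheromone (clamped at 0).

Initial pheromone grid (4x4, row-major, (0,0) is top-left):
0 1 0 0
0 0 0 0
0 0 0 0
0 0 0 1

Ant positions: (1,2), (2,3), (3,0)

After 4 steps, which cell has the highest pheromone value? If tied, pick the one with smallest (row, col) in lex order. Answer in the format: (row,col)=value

Answer: (0,1)=1

Derivation:
Step 1: ant0:(1,2)->N->(0,2) | ant1:(2,3)->S->(3,3) | ant2:(3,0)->N->(2,0)
  grid max=2 at (3,3)
Step 2: ant0:(0,2)->E->(0,3) | ant1:(3,3)->N->(2,3) | ant2:(2,0)->N->(1,0)
  grid max=1 at (0,3)
Step 3: ant0:(0,3)->S->(1,3) | ant1:(2,3)->S->(3,3) | ant2:(1,0)->N->(0,0)
  grid max=2 at (3,3)
Step 4: ant0:(1,3)->N->(0,3) | ant1:(3,3)->N->(2,3) | ant2:(0,0)->E->(0,1)
  grid max=1 at (0,1)
Final grid:
  0 1 0 1
  0 0 0 0
  0 0 0 1
  0 0 0 1
Max pheromone 1 at (0,1)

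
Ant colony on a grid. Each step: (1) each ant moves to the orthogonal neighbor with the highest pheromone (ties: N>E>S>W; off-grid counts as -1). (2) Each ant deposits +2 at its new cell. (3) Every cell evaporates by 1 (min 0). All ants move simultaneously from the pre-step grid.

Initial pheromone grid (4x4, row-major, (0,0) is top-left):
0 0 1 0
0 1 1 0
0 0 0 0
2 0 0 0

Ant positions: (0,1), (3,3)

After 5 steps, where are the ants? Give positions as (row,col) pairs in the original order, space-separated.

Step 1: ant0:(0,1)->E->(0,2) | ant1:(3,3)->N->(2,3)
  grid max=2 at (0,2)
Step 2: ant0:(0,2)->E->(0,3) | ant1:(2,3)->N->(1,3)
  grid max=1 at (0,2)
Step 3: ant0:(0,3)->S->(1,3) | ant1:(1,3)->N->(0,3)
  grid max=2 at (0,3)
Step 4: ant0:(1,3)->N->(0,3) | ant1:(0,3)->S->(1,3)
  grid max=3 at (0,3)
Step 5: ant0:(0,3)->S->(1,3) | ant1:(1,3)->N->(0,3)
  grid max=4 at (0,3)

(1,3) (0,3)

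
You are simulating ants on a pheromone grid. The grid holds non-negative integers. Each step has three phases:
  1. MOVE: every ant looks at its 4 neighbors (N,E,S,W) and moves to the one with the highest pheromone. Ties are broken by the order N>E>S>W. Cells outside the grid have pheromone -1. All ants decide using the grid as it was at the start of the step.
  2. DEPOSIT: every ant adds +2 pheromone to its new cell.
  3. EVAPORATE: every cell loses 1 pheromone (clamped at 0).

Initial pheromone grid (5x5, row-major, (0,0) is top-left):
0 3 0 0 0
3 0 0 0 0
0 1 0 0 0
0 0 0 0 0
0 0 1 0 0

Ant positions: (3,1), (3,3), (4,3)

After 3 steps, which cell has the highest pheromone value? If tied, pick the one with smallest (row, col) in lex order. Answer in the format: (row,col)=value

Answer: (0,1)=2

Derivation:
Step 1: ant0:(3,1)->N->(2,1) | ant1:(3,3)->N->(2,3) | ant2:(4,3)->W->(4,2)
  grid max=2 at (0,1)
Step 2: ant0:(2,1)->N->(1,1) | ant1:(2,3)->N->(1,3) | ant2:(4,2)->N->(3,2)
  grid max=1 at (0,1)
Step 3: ant0:(1,1)->N->(0,1) | ant1:(1,3)->N->(0,3) | ant2:(3,2)->S->(4,2)
  grid max=2 at (0,1)
Final grid:
  0 2 0 1 0
  0 0 0 0 0
  0 0 0 0 0
  0 0 0 0 0
  0 0 2 0 0
Max pheromone 2 at (0,1)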